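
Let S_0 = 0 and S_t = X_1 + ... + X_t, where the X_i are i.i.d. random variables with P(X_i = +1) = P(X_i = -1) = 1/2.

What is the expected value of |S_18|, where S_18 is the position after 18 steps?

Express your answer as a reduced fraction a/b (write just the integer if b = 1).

S_18 takes values m ≡ 0 (mod 2) with |m| ≤ 18; P(S_18=m) = C(18,(18+m)/2)/2^18.
Total paths: 2^18 = 262144
Distribution: P(S=-18)=1/262144, P(S=-16)=18/262144, P(S=-14)=153/262144, P(S=-12)=816/262144, P(S=-10)=3060/262144, P(S=-8)=8568/262144, P(S=-6)=18564/262144, P(S=-4)=31824/262144, P(S=-2)=43758/262144, P(S=0)=48620/262144, P(S=2)=43758/262144, P(S=4)=31824/262144, P(S=6)=18564/262144, P(S=8)=8568/262144, P(S=10)=3060/262144, P(S=12)=816/262144, P(S=14)=153/262144, P(S=16)=18/262144, P(S=18)=1/262144
E[|S_18|] = Σ_m |m|·P(S_18=m) = 875160/262144 = 109395/32768

Answer: 109395/32768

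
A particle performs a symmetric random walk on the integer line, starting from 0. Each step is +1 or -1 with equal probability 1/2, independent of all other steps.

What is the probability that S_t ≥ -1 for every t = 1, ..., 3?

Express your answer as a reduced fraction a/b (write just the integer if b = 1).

Answer: 3/4

Derivation:
Let f(t,s) = #length-t paths at position s with S_1..S_t all ≥ -1.
f(t,s) = f(t-1,s-1) + f(t-1,s+1) for s ≥ -1; f(t,s) = 0 for s < -1.
t=0: f(0,0)=1
t=1: f(1,-1)=1 f(1,1)=1
t=2: f(2,0)=2 f(2,2)=1
t=3: f(3,-1)=2 f(3,1)=3 f(3,3)=1
Σ_s f(3,s) = 6
P = 6/8 = 3/4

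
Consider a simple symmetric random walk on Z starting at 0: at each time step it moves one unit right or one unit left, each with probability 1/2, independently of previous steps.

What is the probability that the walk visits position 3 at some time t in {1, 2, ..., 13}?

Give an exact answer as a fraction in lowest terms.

Answer: 3473/8192

Derivation:
Count via complement. Let g(t,s) = #length-t paths at position s with S_1..S_t all ≠ 3.
g(t,s) = g(t-1,s-1) + g(t-1,s+1) for s ≠ 3; g(t,3) = 0.
t=0: g(0,0)=1
t=1: g(1,-1)=1 g(1,1)=1
t=2: g(2,-2)=1 g(2,0)=2 g(2,2)=1
t=3: g(3,-3)=1 g(3,-1)=3 g(3,1)=3
t=4: g(4,-4)=1 g(4,-2)=4 g(4,0)=6 g(4,2)=3
t=5: g(5,-5)=1 g(5,-3)=5 g(5,-1)=10 g(5,1)=9
t=6: g(6,-6)=1 g(6,-4)=6 g(6,-2)=15 g(6,0)=19 g(6,2)=9
t=7: g(7,-7)=1 g(7,-5)=7 g(7,-3)=21 g(7,-1)=34 g(7,1)=28
t=8: g(8,-8)=1 g(8,-6)=8 g(8,-4)=28 g(8,-2)=55 g(8,0)=62 g(8,2)=28
t=9: g(9,-9)=1 g(9,-7)=9 g(9,-5)=36 g(9,-3)=83 g(9,-1)=117 g(9,1)=90
t=10: g(10,-10)=1 g(10,-8)=10 g(10,-6)=45 g(10,-4)=119 g(10,-2)=200 g(10,0)=207 g(10,2)=90
t=11: g(11,-11)=1 g(11,-9)=11 g(11,-7)=55 g(11,-5)=164 g(11,-3)=319 g(11,-1)=407 g(11,1)=297
t=12: g(12,-12)=1 g(12,-10)=12 g(12,-8)=66 g(12,-6)=219 g(12,-4)=483 g(12,-2)=726 g(12,0)=704 g(12,2)=297
t=13: g(13,-13)=1 g(13,-11)=13 g(13,-9)=78 g(13,-7)=285 g(13,-5)=702 g(13,-3)=1209 g(13,-1)=1430 g(13,1)=1001
Paths never hitting 3: Σ_s g(13,s) = 4719
Paths hitting 3: 2^13 - 4719 = 3473
P = 3473/8192 = 3473/8192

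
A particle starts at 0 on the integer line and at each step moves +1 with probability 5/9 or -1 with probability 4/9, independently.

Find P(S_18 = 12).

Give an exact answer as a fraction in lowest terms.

To reach position 12 after 18 steps: need 15 steps of +1 and 3 steps of -1.
Number of such sequences: C(18,15) = 816
Each has probability (5/9)^15 · (4/9)^3 = 1953125000000/150094635296999121
P = 816 · 1953125000000/150094635296999121 = 531250000000000/50031545098999707

Answer: 531250000000000/50031545098999707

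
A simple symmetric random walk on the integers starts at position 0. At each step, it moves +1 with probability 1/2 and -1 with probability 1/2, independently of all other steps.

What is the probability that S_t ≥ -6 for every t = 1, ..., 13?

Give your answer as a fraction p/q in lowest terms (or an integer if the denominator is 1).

Answer: 3861/4096

Derivation:
Let f(t,s) = #length-t paths at position s with S_1..S_t all ≥ -6.
f(t,s) = f(t-1,s-1) + f(t-1,s+1) for s ≥ -6; f(t,s) = 0 for s < -6.
t=0: f(0,0)=1
t=1: f(1,-1)=1 f(1,1)=1
t=2: f(2,-2)=1 f(2,0)=2 f(2,2)=1
t=3: f(3,-3)=1 f(3,-1)=3 f(3,1)=3 f(3,3)=1
t=4: f(4,-4)=1 f(4,-2)=4 f(4,0)=6 f(4,2)=4 f(4,4)=1
t=5: f(5,-5)=1 f(5,-3)=5 f(5,-1)=10 f(5,1)=10 f(5,3)=5 f(5,5)=1
t=6: f(6,-6)=1 f(6,-4)=6 f(6,-2)=15 f(6,0)=20 f(6,2)=15 f(6,4)=6 f(6,6)=1
t=7: f(7,-5)=7 f(7,-3)=21 f(7,-1)=35 f(7,1)=35 f(7,3)=21 f(7,5)=7 f(7,7)=1
t=8: f(8,-6)=7 f(8,-4)=28 f(8,-2)=56 f(8,0)=70 f(8,2)=56 f(8,4)=28 f(8,6)=8 f(8,8)=1
t=9: f(9,-5)=35 f(9,-3)=84 f(9,-1)=126 f(9,1)=126 f(9,3)=84 f(9,5)=36 f(9,7)=9 f(9,9)=1
t=10: f(10,-6)=35 f(10,-4)=119 f(10,-2)=210 f(10,0)=252 f(10,2)=210 f(10,4)=120 f(10,6)=45 f(10,8)=10 f(10,10)=1
t=11: f(11,-5)=154 f(11,-3)=329 f(11,-1)=462 f(11,1)=462 f(11,3)=330 f(11,5)=165 f(11,7)=55 f(11,9)=11 f(11,11)=1
t=12: f(12,-6)=154 f(12,-4)=483 f(12,-2)=791 f(12,0)=924 f(12,2)=792 f(12,4)=495 f(12,6)=220 f(12,8)=66 f(12,10)=12 f(12,12)=1
t=13: f(13,-5)=637 f(13,-3)=1274 f(13,-1)=1715 f(13,1)=1716 f(13,3)=1287 f(13,5)=715 f(13,7)=286 f(13,9)=78 f(13,11)=13 f(13,13)=1
Σ_s f(13,s) = 7722
P = 7722/8192 = 3861/4096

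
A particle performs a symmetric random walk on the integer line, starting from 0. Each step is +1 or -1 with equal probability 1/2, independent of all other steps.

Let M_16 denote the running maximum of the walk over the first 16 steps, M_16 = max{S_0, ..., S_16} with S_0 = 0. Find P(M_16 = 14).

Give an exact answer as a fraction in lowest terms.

Let M_16 = max(S_0,...,S_16). Use the reflection principle: for j ≥ 1, #{paths with M_16 ≥ j} = #{S_16 ≥ j} + #{S_16 ≥ j+1}.
By reflection, #{M_16 ≥ 14} = #{S_16 ≥ 14} + #{S_16 ≥ 15} = 17 + 1 = 18.
#{M_16 ≥ 15} = #{S_16 ≥ 15} + #{S_16 ≥ 16} = 1 + 1 = 2.
#{M_16 = 14} = 18 - 2 = 16.
P(M_16 = 14) = 16/65536 = 1/4096

Answer: 1/4096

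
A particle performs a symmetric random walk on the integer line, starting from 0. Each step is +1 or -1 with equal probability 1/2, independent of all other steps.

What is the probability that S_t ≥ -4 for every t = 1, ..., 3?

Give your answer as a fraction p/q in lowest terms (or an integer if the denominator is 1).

Answer: 1

Derivation:
Let f(t,s) = #length-t paths at position s with S_1..S_t all ≥ -4.
f(t,s) = f(t-1,s-1) + f(t-1,s+1) for s ≥ -4; f(t,s) = 0 for s < -4.
t=0: f(0,0)=1
t=1: f(1,-1)=1 f(1,1)=1
t=2: f(2,-2)=1 f(2,0)=2 f(2,2)=1
t=3: f(3,-3)=1 f(3,-1)=3 f(3,1)=3 f(3,3)=1
Σ_s f(3,s) = 8
P = 8/8 = 1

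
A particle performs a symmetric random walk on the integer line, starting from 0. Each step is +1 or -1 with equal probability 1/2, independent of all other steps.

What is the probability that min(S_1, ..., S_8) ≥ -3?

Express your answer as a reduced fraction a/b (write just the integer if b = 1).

Answer: 105/128

Derivation:
Let f(t,s) = #length-t paths at position s with S_1..S_t all ≥ -3.
f(t,s) = f(t-1,s-1) + f(t-1,s+1) for s ≥ -3; f(t,s) = 0 for s < -3.
t=0: f(0,0)=1
t=1: f(1,-1)=1 f(1,1)=1
t=2: f(2,-2)=1 f(2,0)=2 f(2,2)=1
t=3: f(3,-3)=1 f(3,-1)=3 f(3,1)=3 f(3,3)=1
t=4: f(4,-2)=4 f(4,0)=6 f(4,2)=4 f(4,4)=1
t=5: f(5,-3)=4 f(5,-1)=10 f(5,1)=10 f(5,3)=5 f(5,5)=1
t=6: f(6,-2)=14 f(6,0)=20 f(6,2)=15 f(6,4)=6 f(6,6)=1
t=7: f(7,-3)=14 f(7,-1)=34 f(7,1)=35 f(7,3)=21 f(7,5)=7 f(7,7)=1
t=8: f(8,-2)=48 f(8,0)=69 f(8,2)=56 f(8,4)=28 f(8,6)=8 f(8,8)=1
Σ_s f(8,s) = 210
P = 210/256 = 105/128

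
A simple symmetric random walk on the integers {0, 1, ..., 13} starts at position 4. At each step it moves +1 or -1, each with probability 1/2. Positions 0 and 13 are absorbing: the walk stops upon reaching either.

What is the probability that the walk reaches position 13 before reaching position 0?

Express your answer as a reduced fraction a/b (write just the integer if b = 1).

Answer: 4/13

Derivation:
Symmetric walk (p = 1/2): the harmonic-function argument gives P(hit 13 before 0 | start at 4) = a/N.
P = 4/13 = 4/13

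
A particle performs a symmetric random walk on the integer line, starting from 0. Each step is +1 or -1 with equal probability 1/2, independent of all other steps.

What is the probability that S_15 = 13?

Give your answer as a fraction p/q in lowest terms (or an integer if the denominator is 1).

Answer: 15/32768

Derivation:
To reach position 13 after 15 steps: need 14 steps of +1 and 1 of -1.
Favorable paths: C(15,14) = 15
Total paths: 2^15 = 32768
P = 15/32768 = 15/32768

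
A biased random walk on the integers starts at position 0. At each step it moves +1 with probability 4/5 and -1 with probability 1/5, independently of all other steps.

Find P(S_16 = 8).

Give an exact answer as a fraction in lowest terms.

To reach position 8 after 16 steps: need 12 steps of +1 and 4 steps of -1.
Number of such sequences: C(16,12) = 1820
Each has probability (4/5)^12 · (1/5)^4 = 16777216/152587890625
P = 1820 · 16777216/152587890625 = 6106906624/30517578125

Answer: 6106906624/30517578125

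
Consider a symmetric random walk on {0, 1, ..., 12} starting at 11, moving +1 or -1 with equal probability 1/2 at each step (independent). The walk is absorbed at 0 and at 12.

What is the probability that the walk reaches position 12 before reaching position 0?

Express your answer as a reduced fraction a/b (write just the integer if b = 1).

Answer: 11/12

Derivation:
Symmetric walk (p = 1/2): the harmonic-function argument gives P(hit 12 before 0 | start at 11) = a/N.
P = 11/12 = 11/12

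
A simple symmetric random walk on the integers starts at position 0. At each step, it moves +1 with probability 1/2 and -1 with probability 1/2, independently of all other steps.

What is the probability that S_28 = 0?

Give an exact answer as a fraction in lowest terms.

Answer: 5014575/33554432

Derivation:
To return to 0 after 28 steps: need exactly 14 steps of +1 and 14 of -1.
Favorable paths: C(28,14) = 40116600
Total paths: 2^28 = 268435456
P = 40116600/268435456 = 5014575/33554432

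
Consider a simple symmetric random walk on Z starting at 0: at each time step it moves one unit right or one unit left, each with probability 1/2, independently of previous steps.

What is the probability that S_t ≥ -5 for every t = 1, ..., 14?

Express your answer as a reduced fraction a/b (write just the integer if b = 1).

Let f(t,s) = #length-t paths at position s with S_1..S_t all ≥ -5.
f(t,s) = f(t-1,s-1) + f(t-1,s+1) for s ≥ -5; f(t,s) = 0 for s < -5.
t=0: f(0,0)=1
t=1: f(1,-1)=1 f(1,1)=1
t=2: f(2,-2)=1 f(2,0)=2 f(2,2)=1
t=3: f(3,-3)=1 f(3,-1)=3 f(3,1)=3 f(3,3)=1
t=4: f(4,-4)=1 f(4,-2)=4 f(4,0)=6 f(4,2)=4 f(4,4)=1
t=5: f(5,-5)=1 f(5,-3)=5 f(5,-1)=10 f(5,1)=10 f(5,3)=5 f(5,5)=1
t=6: f(6,-4)=6 f(6,-2)=15 f(6,0)=20 f(6,2)=15 f(6,4)=6 f(6,6)=1
t=7: f(7,-5)=6 f(7,-3)=21 f(7,-1)=35 f(7,1)=35 f(7,3)=21 f(7,5)=7 f(7,7)=1
t=8: f(8,-4)=27 f(8,-2)=56 f(8,0)=70 f(8,2)=56 f(8,4)=28 f(8,6)=8 f(8,8)=1
t=9: f(9,-5)=27 f(9,-3)=83 f(9,-1)=126 f(9,1)=126 f(9,3)=84 f(9,5)=36 f(9,7)=9 f(9,9)=1
t=10: f(10,-4)=110 f(10,-2)=209 f(10,0)=252 f(10,2)=210 f(10,4)=120 f(10,6)=45 f(10,8)=10 f(10,10)=1
t=11: f(11,-5)=110 f(11,-3)=319 f(11,-1)=461 f(11,1)=462 f(11,3)=330 f(11,5)=165 f(11,7)=55 f(11,9)=11 f(11,11)=1
t=12: f(12,-4)=429 f(12,-2)=780 f(12,0)=923 f(12,2)=792 f(12,4)=495 f(12,6)=220 f(12,8)=66 f(12,10)=12 f(12,12)=1
t=13: f(13,-5)=429 f(13,-3)=1209 f(13,-1)=1703 f(13,1)=1715 f(13,3)=1287 f(13,5)=715 f(13,7)=286 f(13,9)=78 f(13,11)=13 f(13,13)=1
t=14: f(14,-4)=1638 f(14,-2)=2912 f(14,0)=3418 f(14,2)=3002 f(14,4)=2002 f(14,6)=1001 f(14,8)=364 f(14,10)=91 f(14,12)=14 f(14,14)=1
Σ_s f(14,s) = 14443
P = 14443/16384 = 14443/16384

Answer: 14443/16384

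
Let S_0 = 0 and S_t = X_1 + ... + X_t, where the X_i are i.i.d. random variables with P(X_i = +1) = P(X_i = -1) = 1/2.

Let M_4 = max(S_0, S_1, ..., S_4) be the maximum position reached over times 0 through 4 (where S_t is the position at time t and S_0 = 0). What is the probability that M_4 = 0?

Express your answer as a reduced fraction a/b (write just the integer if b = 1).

Answer: 3/8

Derivation:
Let M_4 = max(S_0,...,S_4). Use the reflection principle: for j ≥ 1, #{paths with M_4 ≥ j} = #{S_4 ≥ j} + #{S_4 ≥ j+1}.
P(M_4 ≥ 0) = 1 since S_0 = 0, so #{M_4 ≥ 0} = 16.
#{M_4 ≥ 1} = #{S_4 ≥ 1} + #{S_4 ≥ 2} = 5 + 5 = 10.
#{M_4 = 0} = 16 - 10 = 6.
P(M_4 = 0) = 6/16 = 3/8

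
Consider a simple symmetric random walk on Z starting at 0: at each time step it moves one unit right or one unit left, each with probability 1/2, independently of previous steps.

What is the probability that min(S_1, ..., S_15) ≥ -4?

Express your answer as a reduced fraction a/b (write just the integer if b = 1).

Let f(t,s) = #length-t paths at position s with S_1..S_t all ≥ -4.
f(t,s) = f(t-1,s-1) + f(t-1,s+1) for s ≥ -4; f(t,s) = 0 for s < -4.
t=0: f(0,0)=1
t=1: f(1,-1)=1 f(1,1)=1
t=2: f(2,-2)=1 f(2,0)=2 f(2,2)=1
t=3: f(3,-3)=1 f(3,-1)=3 f(3,1)=3 f(3,3)=1
t=4: f(4,-4)=1 f(4,-2)=4 f(4,0)=6 f(4,2)=4 f(4,4)=1
t=5: f(5,-3)=5 f(5,-1)=10 f(5,1)=10 f(5,3)=5 f(5,5)=1
t=6: f(6,-4)=5 f(6,-2)=15 f(6,0)=20 f(6,2)=15 f(6,4)=6 f(6,6)=1
t=7: f(7,-3)=20 f(7,-1)=35 f(7,1)=35 f(7,3)=21 f(7,5)=7 f(7,7)=1
t=8: f(8,-4)=20 f(8,-2)=55 f(8,0)=70 f(8,2)=56 f(8,4)=28 f(8,6)=8 f(8,8)=1
t=9: f(9,-3)=75 f(9,-1)=125 f(9,1)=126 f(9,3)=84 f(9,5)=36 f(9,7)=9 f(9,9)=1
t=10: f(10,-4)=75 f(10,-2)=200 f(10,0)=251 f(10,2)=210 f(10,4)=120 f(10,6)=45 f(10,8)=10 f(10,10)=1
t=11: f(11,-3)=275 f(11,-1)=451 f(11,1)=461 f(11,3)=330 f(11,5)=165 f(11,7)=55 f(11,9)=11 f(11,11)=1
t=12: f(12,-4)=275 f(12,-2)=726 f(12,0)=912 f(12,2)=791 f(12,4)=495 f(12,6)=220 f(12,8)=66 f(12,10)=12 f(12,12)=1
t=13: f(13,-3)=1001 f(13,-1)=1638 f(13,1)=1703 f(13,3)=1286 f(13,5)=715 f(13,7)=286 f(13,9)=78 f(13,11)=13 f(13,13)=1
t=14: f(14,-4)=1001 f(14,-2)=2639 f(14,0)=3341 f(14,2)=2989 f(14,4)=2001 f(14,6)=1001 f(14,8)=364 f(14,10)=91 f(14,12)=14 f(14,14)=1
t=15: f(15,-3)=3640 f(15,-1)=5980 f(15,1)=6330 f(15,3)=4990 f(15,5)=3002 f(15,7)=1365 f(15,9)=455 f(15,11)=105 f(15,13)=15 f(15,15)=1
Σ_s f(15,s) = 25883
P = 25883/32768 = 25883/32768

Answer: 25883/32768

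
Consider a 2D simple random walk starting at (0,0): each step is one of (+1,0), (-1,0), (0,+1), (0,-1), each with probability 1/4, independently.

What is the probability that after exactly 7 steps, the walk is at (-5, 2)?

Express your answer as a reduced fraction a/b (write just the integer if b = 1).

Answer: 21/16384

Derivation:
Let h be the number of horizontal steps (so 7-h are vertical). To end at (-5,2) need (h-5)/2 right-steps and ((7-h)+2)/2 up-steps.
Sum over h with 5 ≤ h ≤ 5, h ≡ 1 (mod 2), 7-h ≡ 0 (mod 2):
h=5: C(7,5)·C(5,0)·C(2,2) = 21·1·1 = 21
Total favorable: 21
Total paths: 4^7 = 16384
P = 21/16384 = 21/16384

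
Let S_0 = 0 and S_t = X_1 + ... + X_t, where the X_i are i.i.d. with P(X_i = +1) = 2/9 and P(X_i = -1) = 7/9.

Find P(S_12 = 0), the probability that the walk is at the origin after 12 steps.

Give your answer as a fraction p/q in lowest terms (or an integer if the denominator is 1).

Answer: 2319097088/94143178827

Derivation:
To be at 0 after 12 steps: need exactly 6 steps of +1 and 6 of -1.
Number of such sequences: C(12,6) = 924
Each has probability (2/9)^6 · (7/9)^6 = 7529536/282429536481
P = 924 · 7529536/282429536481 = 2319097088/94143178827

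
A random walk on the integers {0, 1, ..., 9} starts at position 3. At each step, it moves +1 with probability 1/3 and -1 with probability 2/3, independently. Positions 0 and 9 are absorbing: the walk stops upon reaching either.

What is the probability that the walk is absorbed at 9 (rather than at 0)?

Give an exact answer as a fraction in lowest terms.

Biased walk: p = 1/3, q = 2/3, r = q/p = 2
Gambler's ruin: P(hit 9 before 0 | start at 3) = (1 - r^a)/(1 - r^N)
r^3 = 8; r^9 = 512
P = (1 - 8) / (1 - 512) = -7 / -511 = 1/73

Answer: 1/73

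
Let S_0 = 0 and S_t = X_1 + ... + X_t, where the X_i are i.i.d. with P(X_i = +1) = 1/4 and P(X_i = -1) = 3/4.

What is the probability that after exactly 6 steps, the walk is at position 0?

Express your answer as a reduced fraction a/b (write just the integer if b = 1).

Answer: 135/1024

Derivation:
To be at 0 after 6 steps: need exactly 3 steps of +1 and 3 of -1.
Number of such sequences: C(6,3) = 20
Each has probability (1/4)^3 · (3/4)^3 = 27/4096
P = 20 · 27/4096 = 135/1024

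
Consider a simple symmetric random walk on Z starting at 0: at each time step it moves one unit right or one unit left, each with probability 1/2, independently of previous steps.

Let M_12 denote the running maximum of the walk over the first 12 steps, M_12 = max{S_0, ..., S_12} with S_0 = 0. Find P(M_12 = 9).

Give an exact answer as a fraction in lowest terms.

Answer: 3/1024

Derivation:
Let M_12 = max(S_0,...,S_12). Use the reflection principle: for j ≥ 1, #{paths with M_12 ≥ j} = #{S_12 ≥ j} + #{S_12 ≥ j+1}.
By reflection, #{M_12 ≥ 9} = #{S_12 ≥ 9} + #{S_12 ≥ 10} = 13 + 13 = 26.
#{M_12 ≥ 10} = #{S_12 ≥ 10} + #{S_12 ≥ 11} = 13 + 1 = 14.
#{M_12 = 9} = 26 - 14 = 12.
P(M_12 = 9) = 12/4096 = 3/1024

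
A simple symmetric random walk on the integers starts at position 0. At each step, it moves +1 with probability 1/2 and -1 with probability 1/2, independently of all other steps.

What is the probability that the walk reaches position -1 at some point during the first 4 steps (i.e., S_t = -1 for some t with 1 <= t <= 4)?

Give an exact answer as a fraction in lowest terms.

Count via complement. Let g(t,s) = #length-t paths at position s with S_1..S_t all ≠ -1.
g(t,s) = g(t-1,s-1) + g(t-1,s+1) for s ≠ -1; g(t,-1) = 0.
t=0: g(0,0)=1
t=1: g(1,1)=1
t=2: g(2,0)=1 g(2,2)=1
t=3: g(3,1)=2 g(3,3)=1
t=4: g(4,0)=2 g(4,2)=3 g(4,4)=1
Paths never hitting -1: Σ_s g(4,s) = 6
Paths hitting -1: 2^4 - 6 = 10
P = 10/16 = 5/8

Answer: 5/8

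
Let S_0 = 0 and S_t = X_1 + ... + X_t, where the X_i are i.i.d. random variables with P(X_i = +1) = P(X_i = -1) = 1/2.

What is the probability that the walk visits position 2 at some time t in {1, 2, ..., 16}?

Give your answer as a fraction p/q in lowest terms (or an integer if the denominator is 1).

Answer: 20613/32768

Derivation:
Count via complement. Let g(t,s) = #length-t paths at position s with S_1..S_t all ≠ 2.
g(t,s) = g(t-1,s-1) + g(t-1,s+1) for s ≠ 2; g(t,2) = 0.
t=0: g(0,0)=1
t=1: g(1,-1)=1 g(1,1)=1
t=2: g(2,-2)=1 g(2,0)=2
t=3: g(3,-3)=1 g(3,-1)=3 g(3,1)=2
t=4: g(4,-4)=1 g(4,-2)=4 g(4,0)=5
t=5: g(5,-5)=1 g(5,-3)=5 g(5,-1)=9 g(5,1)=5
t=6: g(6,-6)=1 g(6,-4)=6 g(6,-2)=14 g(6,0)=14
t=7: g(7,-7)=1 g(7,-5)=7 g(7,-3)=20 g(7,-1)=28 g(7,1)=14
t=8: g(8,-8)=1 g(8,-6)=8 g(8,-4)=27 g(8,-2)=48 g(8,0)=42
t=9: g(9,-9)=1 g(9,-7)=9 g(9,-5)=35 g(9,-3)=75 g(9,-1)=90 g(9,1)=42
t=10: g(10,-10)=1 g(10,-8)=10 g(10,-6)=44 g(10,-4)=110 g(10,-2)=165 g(10,0)=132
t=11: g(11,-11)=1 g(11,-9)=11 g(11,-7)=54 g(11,-5)=154 g(11,-3)=275 g(11,-1)=297 g(11,1)=132
t=12: g(12,-12)=1 g(12,-10)=12 g(12,-8)=65 g(12,-6)=208 g(12,-4)=429 g(12,-2)=572 g(12,0)=429
t=13: g(13,-13)=1 g(13,-11)=13 g(13,-9)=77 g(13,-7)=273 g(13,-5)=637 g(13,-3)=1001 g(13,-1)=1001 g(13,1)=429
t=14: g(14,-14)=1 g(14,-12)=14 g(14,-10)=90 g(14,-8)=350 g(14,-6)=910 g(14,-4)=1638 g(14,-2)=2002 g(14,0)=1430
t=15: g(15,-15)=1 g(15,-13)=15 g(15,-11)=104 g(15,-9)=440 g(15,-7)=1260 g(15,-5)=2548 g(15,-3)=3640 g(15,-1)=3432 g(15,1)=1430
t=16: g(16,-16)=1 g(16,-14)=16 g(16,-12)=119 g(16,-10)=544 g(16,-8)=1700 g(16,-6)=3808 g(16,-4)=6188 g(16,-2)=7072 g(16,0)=4862
Paths never hitting 2: Σ_s g(16,s) = 24310
Paths hitting 2: 2^16 - 24310 = 41226
P = 41226/65536 = 20613/32768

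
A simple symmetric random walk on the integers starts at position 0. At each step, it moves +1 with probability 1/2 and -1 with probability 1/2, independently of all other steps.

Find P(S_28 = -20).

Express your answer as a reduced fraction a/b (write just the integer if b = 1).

To reach position -20 after 28 steps: need 4 steps of +1 and 24 of -1.
Favorable paths: C(28,4) = 20475
Total paths: 2^28 = 268435456
P = 20475/268435456 = 20475/268435456

Answer: 20475/268435456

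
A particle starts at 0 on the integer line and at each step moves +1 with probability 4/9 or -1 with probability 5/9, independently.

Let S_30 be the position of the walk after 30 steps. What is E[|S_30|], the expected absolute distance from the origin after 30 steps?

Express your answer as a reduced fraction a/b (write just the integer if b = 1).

S_30 takes values m ≡ 0 (mod 2) with |m| ≤ 30; P(S_30=m) = C(30,(30+m)/2) · (4/9)^((30+m)/2) · (5/9)^((30-m)/2).
Distribution: P(S=-30)=931322574615478515625/42391158275216203514294433201, P(S=-28)=7450580596923828125000/14130386091738734504764811067, P(S=-26)=86426734924316406250000/14130386091738734504764811067, P(S=-24)=1935958862304687500000000/42391158275216203514294433201, P(S=-22)=387191772460937500000000/1570042899082081611640534563, P(S=-20)=1610717773437500000000000/1570042899082081611640534563, P(S=-18)=16107177734375000000000000/4710128697246244834921603689, P(S=-16)=14726562500000000000000000/1570042899082081611640534563, P(S=-14)=33871093750000000000000000/1570042899082081611640534563, P(S=-12)=596131250000000000000000000/14130386091738734504764811067, P(S=-10)=333833500000000000000000000/4710128697246244834921603689, P(S=-8)=485576000000000000000000000/4710128697246244834921603689, P(S=-6)=1845188800000000000000000000/14130386091738734504764811067, P(S=-4)=227100160000000000000000000/1570042899082081611640534563, P(S=-2)=220611584000000000000000000/1570042899082081611640534563, P(S=0)=564765655040000000000000000/4710128697246244834921603689, P(S=2)=141191413760000000000000000/1570042899082081611640534563, P(S=4)=93020225536000000000000000/1570042899082081611640534563, P(S=6)=483705172787200000000000000/14130386091738734504764811067, P(S=8)=81466134364160000000000000/4710128697246244834921603689, P(S=10)=35845099120230400000000000/4710128697246244834921603689, P(S=12)=40965827565977600000000000/14130386091738734504764811067, P(S=14)=1489666456944640000000000/1570042899082081611640534563, P(S=16)=414515883671552000000000/1570042899082081611640534563, P(S=18)=290161118570086400000000/4710128697246244834921603689, P(S=20)=18570311588485529600000/1570042899082081611640534563, P(S=22)=2856971013613158400000/1570042899082081611640534563, P(S=24)=9142307243562106880000/42391158275216203514294433201, P(S=26)=261208778387488768000/14130386091738734504764811067, P(S=28)=14411518807585587200/14130386091738734504764811067, P(S=30)=1152921504606846976/42391158275216203514294433201
E[|S_30|] = Σ_m |m|·P(S_30=m) = 8029383080351104710872697290/1570042899082081611640534563

Answer: 8029383080351104710872697290/1570042899082081611640534563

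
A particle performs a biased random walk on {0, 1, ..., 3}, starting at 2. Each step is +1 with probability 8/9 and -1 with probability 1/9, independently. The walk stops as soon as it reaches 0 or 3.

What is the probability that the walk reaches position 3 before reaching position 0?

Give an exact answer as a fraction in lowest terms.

Biased walk: p = 8/9, q = 1/9, r = q/p = 1/8
Gambler's ruin: P(hit 3 before 0 | start at 2) = (1 - r^a)/(1 - r^N)
r^2 = 1/64; r^3 = 1/512
P = (1 - 1/64) / (1 - 1/512) = 63/64 / 511/512 = 72/73

Answer: 72/73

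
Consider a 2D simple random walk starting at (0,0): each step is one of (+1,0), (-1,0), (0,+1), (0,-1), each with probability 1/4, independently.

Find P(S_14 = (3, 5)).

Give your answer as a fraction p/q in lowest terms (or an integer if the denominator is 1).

Let h be the number of horizontal steps (so 14-h are vertical). To end at (3,5) need (h+3)/2 right-steps and ((14-h)+5)/2 up-steps.
Sum over h with 3 ≤ h ≤ 9, h ≡ 1 (mod 2), 14-h ≡ 1 (mod 2):
h=3: C(14,3)·C(3,3)·C(11,8) = 364·1·165 = 60060
h=5: C(14,5)·C(5,4)·C(9,7) = 2002·5·36 = 360360
h=7: C(14,7)·C(7,5)·C(7,6) = 3432·21·7 = 504504
h=9: C(14,9)·C(9,6)·C(5,5) = 2002·84·1 = 168168
Total favorable: 1093092
Total paths: 4^14 = 268435456
P = 1093092/268435456 = 273273/67108864

Answer: 273273/67108864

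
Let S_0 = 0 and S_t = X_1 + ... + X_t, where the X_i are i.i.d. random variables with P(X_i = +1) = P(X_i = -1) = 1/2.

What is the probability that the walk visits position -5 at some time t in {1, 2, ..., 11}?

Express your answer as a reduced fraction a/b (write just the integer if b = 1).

Answer: 299/2048

Derivation:
Count via complement. Let g(t,s) = #length-t paths at position s with S_1..S_t all ≠ -5.
g(t,s) = g(t-1,s-1) + g(t-1,s+1) for s ≠ -5; g(t,-5) = 0.
t=0: g(0,0)=1
t=1: g(1,-1)=1 g(1,1)=1
t=2: g(2,-2)=1 g(2,0)=2 g(2,2)=1
t=3: g(3,-3)=1 g(3,-1)=3 g(3,1)=3 g(3,3)=1
t=4: g(4,-4)=1 g(4,-2)=4 g(4,0)=6 g(4,2)=4 g(4,4)=1
t=5: g(5,-3)=5 g(5,-1)=10 g(5,1)=10 g(5,3)=5 g(5,5)=1
t=6: g(6,-4)=5 g(6,-2)=15 g(6,0)=20 g(6,2)=15 g(6,4)=6 g(6,6)=1
t=7: g(7,-3)=20 g(7,-1)=35 g(7,1)=35 g(7,3)=21 g(7,5)=7 g(7,7)=1
t=8: g(8,-4)=20 g(8,-2)=55 g(8,0)=70 g(8,2)=56 g(8,4)=28 g(8,6)=8 g(8,8)=1
t=9: g(9,-3)=75 g(9,-1)=125 g(9,1)=126 g(9,3)=84 g(9,5)=36 g(9,7)=9 g(9,9)=1
t=10: g(10,-4)=75 g(10,-2)=200 g(10,0)=251 g(10,2)=210 g(10,4)=120 g(10,6)=45 g(10,8)=10 g(10,10)=1
t=11: g(11,-3)=275 g(11,-1)=451 g(11,1)=461 g(11,3)=330 g(11,5)=165 g(11,7)=55 g(11,9)=11 g(11,11)=1
Paths never hitting -5: Σ_s g(11,s) = 1749
Paths hitting -5: 2^11 - 1749 = 299
P = 299/2048 = 299/2048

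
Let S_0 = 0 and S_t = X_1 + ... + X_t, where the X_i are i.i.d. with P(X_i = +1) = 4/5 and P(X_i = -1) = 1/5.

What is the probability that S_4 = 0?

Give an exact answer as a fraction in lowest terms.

Answer: 96/625

Derivation:
To be at 0 after 4 steps: need exactly 2 steps of +1 and 2 of -1.
Number of such sequences: C(4,2) = 6
Each has probability (4/5)^2 · (1/5)^2 = 16/625
P = 6 · 16/625 = 96/625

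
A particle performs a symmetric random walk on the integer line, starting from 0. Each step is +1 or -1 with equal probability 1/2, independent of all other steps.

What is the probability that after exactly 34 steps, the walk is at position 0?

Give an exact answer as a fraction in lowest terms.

Answer: 583401555/4294967296

Derivation:
To return to 0 after 34 steps: need exactly 17 steps of +1 and 17 of -1.
Favorable paths: C(34,17) = 2333606220
Total paths: 2^34 = 17179869184
P = 2333606220/17179869184 = 583401555/4294967296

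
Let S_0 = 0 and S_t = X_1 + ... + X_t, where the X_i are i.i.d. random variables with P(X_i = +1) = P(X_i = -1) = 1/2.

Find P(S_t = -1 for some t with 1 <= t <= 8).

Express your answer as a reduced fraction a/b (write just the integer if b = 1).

Count via complement. Let g(t,s) = #length-t paths at position s with S_1..S_t all ≠ -1.
g(t,s) = g(t-1,s-1) + g(t-1,s+1) for s ≠ -1; g(t,-1) = 0.
t=0: g(0,0)=1
t=1: g(1,1)=1
t=2: g(2,0)=1 g(2,2)=1
t=3: g(3,1)=2 g(3,3)=1
t=4: g(4,0)=2 g(4,2)=3 g(4,4)=1
t=5: g(5,1)=5 g(5,3)=4 g(5,5)=1
t=6: g(6,0)=5 g(6,2)=9 g(6,4)=5 g(6,6)=1
t=7: g(7,1)=14 g(7,3)=14 g(7,5)=6 g(7,7)=1
t=8: g(8,0)=14 g(8,2)=28 g(8,4)=20 g(8,6)=7 g(8,8)=1
Paths never hitting -1: Σ_s g(8,s) = 70
Paths hitting -1: 2^8 - 70 = 186
P = 186/256 = 93/128

Answer: 93/128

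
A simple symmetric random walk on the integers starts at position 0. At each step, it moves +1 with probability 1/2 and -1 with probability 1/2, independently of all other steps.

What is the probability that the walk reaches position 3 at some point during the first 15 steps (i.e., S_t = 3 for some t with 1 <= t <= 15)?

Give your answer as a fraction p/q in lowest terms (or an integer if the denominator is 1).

Answer: 14893/32768

Derivation:
Count via complement. Let g(t,s) = #length-t paths at position s with S_1..S_t all ≠ 3.
g(t,s) = g(t-1,s-1) + g(t-1,s+1) for s ≠ 3; g(t,3) = 0.
t=0: g(0,0)=1
t=1: g(1,-1)=1 g(1,1)=1
t=2: g(2,-2)=1 g(2,0)=2 g(2,2)=1
t=3: g(3,-3)=1 g(3,-1)=3 g(3,1)=3
t=4: g(4,-4)=1 g(4,-2)=4 g(4,0)=6 g(4,2)=3
t=5: g(5,-5)=1 g(5,-3)=5 g(5,-1)=10 g(5,1)=9
t=6: g(6,-6)=1 g(6,-4)=6 g(6,-2)=15 g(6,0)=19 g(6,2)=9
t=7: g(7,-7)=1 g(7,-5)=7 g(7,-3)=21 g(7,-1)=34 g(7,1)=28
t=8: g(8,-8)=1 g(8,-6)=8 g(8,-4)=28 g(8,-2)=55 g(8,0)=62 g(8,2)=28
t=9: g(9,-9)=1 g(9,-7)=9 g(9,-5)=36 g(9,-3)=83 g(9,-1)=117 g(9,1)=90
t=10: g(10,-10)=1 g(10,-8)=10 g(10,-6)=45 g(10,-4)=119 g(10,-2)=200 g(10,0)=207 g(10,2)=90
t=11: g(11,-11)=1 g(11,-9)=11 g(11,-7)=55 g(11,-5)=164 g(11,-3)=319 g(11,-1)=407 g(11,1)=297
t=12: g(12,-12)=1 g(12,-10)=12 g(12,-8)=66 g(12,-6)=219 g(12,-4)=483 g(12,-2)=726 g(12,0)=704 g(12,2)=297
t=13: g(13,-13)=1 g(13,-11)=13 g(13,-9)=78 g(13,-7)=285 g(13,-5)=702 g(13,-3)=1209 g(13,-1)=1430 g(13,1)=1001
t=14: g(14,-14)=1 g(14,-12)=14 g(14,-10)=91 g(14,-8)=363 g(14,-6)=987 g(14,-4)=1911 g(14,-2)=2639 g(14,0)=2431 g(14,2)=1001
t=15: g(15,-15)=1 g(15,-13)=15 g(15,-11)=105 g(15,-9)=454 g(15,-7)=1350 g(15,-5)=2898 g(15,-3)=4550 g(15,-1)=5070 g(15,1)=3432
Paths never hitting 3: Σ_s g(15,s) = 17875
Paths hitting 3: 2^15 - 17875 = 14893
P = 14893/32768 = 14893/32768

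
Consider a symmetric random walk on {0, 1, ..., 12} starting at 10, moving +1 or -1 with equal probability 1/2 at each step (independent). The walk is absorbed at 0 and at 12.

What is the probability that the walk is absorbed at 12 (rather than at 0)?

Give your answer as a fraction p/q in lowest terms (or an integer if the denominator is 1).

Symmetric walk (p = 1/2): the harmonic-function argument gives P(hit 12 before 0 | start at 10) = a/N.
P = 10/12 = 5/6

Answer: 5/6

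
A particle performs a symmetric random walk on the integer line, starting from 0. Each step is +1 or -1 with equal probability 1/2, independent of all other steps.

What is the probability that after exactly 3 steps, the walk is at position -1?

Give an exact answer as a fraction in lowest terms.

Answer: 3/8

Derivation:
To reach position -1 after 3 steps: need 1 step of +1 and 2 of -1.
Favorable paths: C(3,1) = 3
Total paths: 2^3 = 8
P = 3/8 = 3/8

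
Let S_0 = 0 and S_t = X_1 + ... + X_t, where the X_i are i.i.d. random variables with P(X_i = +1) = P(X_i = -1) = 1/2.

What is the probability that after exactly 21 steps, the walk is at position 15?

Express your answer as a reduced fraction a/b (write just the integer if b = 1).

To reach position 15 after 21 steps: need 18 steps of +1 and 3 of -1.
Favorable paths: C(21,18) = 1330
Total paths: 2^21 = 2097152
P = 1330/2097152 = 665/1048576

Answer: 665/1048576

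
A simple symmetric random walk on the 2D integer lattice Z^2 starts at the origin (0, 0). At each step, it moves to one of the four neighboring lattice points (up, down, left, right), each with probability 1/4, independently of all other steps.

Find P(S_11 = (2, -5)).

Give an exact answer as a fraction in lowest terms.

Answer: 9075/2097152

Derivation:
Let h be the number of horizontal steps (so 11-h are vertical). To end at (2,-5) need (h+2)/2 right-steps and ((11-h)-5)/2 up-steps.
Sum over h with 2 ≤ h ≤ 6, h ≡ 0 (mod 2), 11-h ≡ 1 (mod 2):
h=2: C(11,2)·C(2,2)·C(9,2) = 55·1·36 = 1980
h=4: C(11,4)·C(4,3)·C(7,1) = 330·4·7 = 9240
h=6: C(11,6)·C(6,4)·C(5,0) = 462·15·1 = 6930
Total favorable: 18150
Total paths: 4^11 = 4194304
P = 18150/4194304 = 9075/2097152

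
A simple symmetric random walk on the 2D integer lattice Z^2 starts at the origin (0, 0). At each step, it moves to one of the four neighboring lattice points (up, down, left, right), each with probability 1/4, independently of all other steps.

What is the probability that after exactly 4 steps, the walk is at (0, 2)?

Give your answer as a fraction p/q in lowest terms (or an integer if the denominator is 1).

Let h be the number of horizontal steps (so 4-h are vertical). To end at (0,2) need (h+0)/2 right-steps and ((4-h)+2)/2 up-steps.
Sum over h with 0 ≤ h ≤ 2, h ≡ 0 (mod 2), 4-h ≡ 0 (mod 2):
h=0: C(4,0)·C(0,0)·C(4,3) = 1·1·4 = 4
h=2: C(4,2)·C(2,1)·C(2,2) = 6·2·1 = 12
Total favorable: 16
Total paths: 4^4 = 256
P = 16/256 = 1/16

Answer: 1/16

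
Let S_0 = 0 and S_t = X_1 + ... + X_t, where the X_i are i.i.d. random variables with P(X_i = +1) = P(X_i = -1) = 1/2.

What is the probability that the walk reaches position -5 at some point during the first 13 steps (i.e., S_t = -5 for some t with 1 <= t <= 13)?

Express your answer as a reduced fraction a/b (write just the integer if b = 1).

Count via complement. Let g(t,s) = #length-t paths at position s with S_1..S_t all ≠ -5.
g(t,s) = g(t-1,s-1) + g(t-1,s+1) for s ≠ -5; g(t,-5) = 0.
t=0: g(0,0)=1
t=1: g(1,-1)=1 g(1,1)=1
t=2: g(2,-2)=1 g(2,0)=2 g(2,2)=1
t=3: g(3,-3)=1 g(3,-1)=3 g(3,1)=3 g(3,3)=1
t=4: g(4,-4)=1 g(4,-2)=4 g(4,0)=6 g(4,2)=4 g(4,4)=1
t=5: g(5,-3)=5 g(5,-1)=10 g(5,1)=10 g(5,3)=5 g(5,5)=1
t=6: g(6,-4)=5 g(6,-2)=15 g(6,0)=20 g(6,2)=15 g(6,4)=6 g(6,6)=1
t=7: g(7,-3)=20 g(7,-1)=35 g(7,1)=35 g(7,3)=21 g(7,5)=7 g(7,7)=1
t=8: g(8,-4)=20 g(8,-2)=55 g(8,0)=70 g(8,2)=56 g(8,4)=28 g(8,6)=8 g(8,8)=1
t=9: g(9,-3)=75 g(9,-1)=125 g(9,1)=126 g(9,3)=84 g(9,5)=36 g(9,7)=9 g(9,9)=1
t=10: g(10,-4)=75 g(10,-2)=200 g(10,0)=251 g(10,2)=210 g(10,4)=120 g(10,6)=45 g(10,8)=10 g(10,10)=1
t=11: g(11,-3)=275 g(11,-1)=451 g(11,1)=461 g(11,3)=330 g(11,5)=165 g(11,7)=55 g(11,9)=11 g(11,11)=1
t=12: g(12,-4)=275 g(12,-2)=726 g(12,0)=912 g(12,2)=791 g(12,4)=495 g(12,6)=220 g(12,8)=66 g(12,10)=12 g(12,12)=1
t=13: g(13,-3)=1001 g(13,-1)=1638 g(13,1)=1703 g(13,3)=1286 g(13,5)=715 g(13,7)=286 g(13,9)=78 g(13,11)=13 g(13,13)=1
Paths never hitting -5: Σ_s g(13,s) = 6721
Paths hitting -5: 2^13 - 6721 = 1471
P = 1471/8192 = 1471/8192

Answer: 1471/8192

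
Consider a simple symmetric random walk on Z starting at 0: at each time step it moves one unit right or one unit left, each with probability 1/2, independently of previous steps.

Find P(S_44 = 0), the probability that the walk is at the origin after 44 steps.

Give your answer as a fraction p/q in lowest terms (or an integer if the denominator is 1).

Answer: 263012370465/2199023255552

Derivation:
To return to 0 after 44 steps: need exactly 22 steps of +1 and 22 of -1.
Favorable paths: C(44,22) = 2104098963720
Total paths: 2^44 = 17592186044416
P = 2104098963720/17592186044416 = 263012370465/2199023255552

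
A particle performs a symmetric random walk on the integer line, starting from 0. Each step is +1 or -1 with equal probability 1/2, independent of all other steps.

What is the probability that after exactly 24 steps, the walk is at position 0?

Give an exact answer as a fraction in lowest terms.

Answer: 676039/4194304

Derivation:
To return to 0 after 24 steps: need exactly 12 steps of +1 and 12 of -1.
Favorable paths: C(24,12) = 2704156
Total paths: 2^24 = 16777216
P = 2704156/16777216 = 676039/4194304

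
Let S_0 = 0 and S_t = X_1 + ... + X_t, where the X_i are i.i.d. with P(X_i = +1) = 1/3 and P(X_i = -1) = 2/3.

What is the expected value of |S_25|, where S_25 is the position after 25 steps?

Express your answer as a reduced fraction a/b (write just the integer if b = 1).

S_25 takes values m ≡ 1 (mod 2) with |m| ≤ 25; P(S_25=m) = C(25,(25+m)/2) · (1/3)^((25+m)/2) · (2/3)^((25-m)/2).
Distribution: P(S=-25)=33554432/847288609443, P(S=-23)=419430400/847288609443, P(S=-21)=838860800/282429536481, P(S=-19)=9646899200/847288609443, P(S=-17)=26528972800/847288609443, P(S=-15)=18570280960/282429536481, P(S=-13)=92851404800/847288609443, P(S=-11)=126012620800/847288609443, P(S=-9)=15751577600/94143178827, P(S=-7)=133888409600/847288609443, P(S=-5)=107110727680/847288609443, P(S=-3)=24343347200/282429536481, P(S=-1)=42600857600/847288609443, P(S=1)=21300428800/847288609443, P(S=3)=3042918400/282429536481, P(S=5)=3347210240/847288609443, P(S=7)=1046003200/847288609443, P(S=9)=30764800/94143178827, P(S=11)=61529600/847288609443, P(S=13)=11334400/847288609443, P(S=15)=566720/282429536481, P(S=17)=202400/847288609443, P(S=19)=18400/847288609443, P(S=21)=400/282429536481, P(S=23)=50/847288609443, P(S=25)=1/847288609443
E[|S_25|] = Σ_m |m|·P(S_25=m) = 2404306276525/282429536481

Answer: 2404306276525/282429536481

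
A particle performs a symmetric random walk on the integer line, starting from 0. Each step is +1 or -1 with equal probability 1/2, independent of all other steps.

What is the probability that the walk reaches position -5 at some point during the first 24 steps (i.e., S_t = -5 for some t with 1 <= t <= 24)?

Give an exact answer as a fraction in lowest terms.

Answer: 1289565/4194304

Derivation:
Count via complement. Let g(t,s) = #length-t paths at position s with S_1..S_t all ≠ -5.
g(t,s) = g(t-1,s-1) + g(t-1,s+1) for s ≠ -5; g(t,-5) = 0.
t=0: g(0,0)=1
t=1: g(1,-1)=1 g(1,1)=1
t=2: g(2,-2)=1 g(2,0)=2 g(2,2)=1
t=3: g(3,-3)=1 g(3,-1)=3 g(3,1)=3 g(3,3)=1
t=4: g(4,-4)=1 g(4,-2)=4 g(4,0)=6 g(4,2)=4 g(4,4)=1
t=5: g(5,-3)=5 g(5,-1)=10 g(5,1)=10 g(5,3)=5 g(5,5)=1
t=6: g(6,-4)=5 g(6,-2)=15 g(6,0)=20 g(6,2)=15 g(6,4)=6 g(6,6)=1
t=7: g(7,-3)=20 g(7,-1)=35 g(7,1)=35 g(7,3)=21 g(7,5)=7 g(7,7)=1
t=8: g(8,-4)=20 g(8,-2)=55 g(8,0)=70 g(8,2)=56 g(8,4)=28 g(8,6)=8 g(8,8)=1
t=9: g(9,-3)=75 g(9,-1)=125 g(9,1)=126 g(9,3)=84 g(9,5)=36 g(9,7)=9 g(9,9)=1
t=10: g(10,-4)=75 g(10,-2)=200 g(10,0)=251 g(10,2)=210 g(10,4)=120 g(10,6)=45 g(10,8)=10 g(10,10)=1
t=11: g(11,-3)=275 g(11,-1)=451 g(11,1)=461 g(11,3)=330 g(11,5)=165 g(11,7)=55 g(11,9)=11 g(11,11)=1
t=12: g(12,-4)=275 g(12,-2)=726 g(12,0)=912 g(12,2)=791 g(12,4)=495 g(12,6)=220 g(12,8)=66 g(12,10)=12 g(12,12)=1
t=13: g(13,-3)=1001 g(13,-1)=1638 g(13,1)=1703 g(13,3)=1286 g(13,5)=715 g(13,7)=286 g(13,9)=78 g(13,11)=13 g(13,13)=1
t=14: g(14,-4)=1001 g(14,-2)=2639 g(14,0)=3341 g(14,2)=2989 g(14,4)=2001 g(14,6)=1001 g(14,8)=364 g(14,10)=91 g(14,12)=14 g(14,14)=1
t=15: g(15,-3)=3640 g(15,-1)=5980 g(15,1)=6330 g(15,3)=4990 g(15,5)=3002 g(15,7)=1365 g(15,9)=455 g(15,11)=105 g(15,13)=15 g(15,15)=1
t=16: g(16,-4)=3640 g(16,-2)=9620 g(16,0)=12310 g(16,2)=11320 g(16,4)=7992 g(16,6)=4367 g(16,8)=1820 g(16,10)=560 g(16,12)=120 g(16,14)=16 g(16,16)=1
t=17: g(17,-3)=13260 g(17,-1)=21930 g(17,1)=23630 g(17,3)=19312 g(17,5)=12359 g(17,7)=6187 g(17,9)=2380 g(17,11)=680 g(17,13)=136 g(17,15)=17 g(17,17)=1
t=18: g(18,-4)=13260 g(18,-2)=35190 g(18,0)=45560 g(18,2)=42942 g(18,4)=31671 g(18,6)=18546 g(18,8)=8567 g(18,10)=3060 g(18,12)=816 g(18,14)=153 g(18,16)=18 g(18,18)=1
t=19: g(19,-3)=48450 g(19,-1)=80750 g(19,1)=88502 g(19,3)=74613 g(19,5)=50217 g(19,7)=27113 g(19,9)=11627 g(19,11)=3876 g(19,13)=969 g(19,15)=171 g(19,17)=19 g(19,19)=1
t=20: g(20,-4)=48450 g(20,-2)=129200 g(20,0)=169252 g(20,2)=163115 g(20,4)=124830 g(20,6)=77330 g(20,8)=38740 g(20,10)=15503 g(20,12)=4845 g(20,14)=1140 g(20,16)=190 g(20,18)=20 g(20,20)=1
t=21: g(21,-3)=177650 g(21,-1)=298452 g(21,1)=332367 g(21,3)=287945 g(21,5)=202160 g(21,7)=116070 g(21,9)=54243 g(21,11)=20348 g(21,13)=5985 g(21,15)=1330 g(21,17)=210 g(21,19)=21 g(21,21)=1
t=22: g(22,-4)=177650 g(22,-2)=476102 g(22,0)=630819 g(22,2)=620312 g(22,4)=490105 g(22,6)=318230 g(22,8)=170313 g(22,10)=74591 g(22,12)=26333 g(22,14)=7315 g(22,16)=1540 g(22,18)=231 g(22,20)=22 g(22,22)=1
t=23: g(23,-3)=653752 g(23,-1)=1106921 g(23,1)=1251131 g(23,3)=1110417 g(23,5)=808335 g(23,7)=488543 g(23,9)=244904 g(23,11)=100924 g(23,13)=33648 g(23,15)=8855 g(23,17)=1771 g(23,19)=253 g(23,21)=23 g(23,23)=1
t=24: g(24,-4)=653752 g(24,-2)=1760673 g(24,0)=2358052 g(24,2)=2361548 g(24,4)=1918752 g(24,6)=1296878 g(24,8)=733447 g(24,10)=345828 g(24,12)=134572 g(24,14)=42503 g(24,16)=10626 g(24,18)=2024 g(24,20)=276 g(24,22)=24 g(24,24)=1
Paths never hitting -5: Σ_s g(24,s) = 11618956
Paths hitting -5: 2^24 - 11618956 = 5158260
P = 5158260/16777216 = 1289565/4194304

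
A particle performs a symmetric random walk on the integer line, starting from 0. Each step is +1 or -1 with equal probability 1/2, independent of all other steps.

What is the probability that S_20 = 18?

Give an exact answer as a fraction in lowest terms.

Answer: 5/262144

Derivation:
To reach position 18 after 20 steps: need 19 steps of +1 and 1 of -1.
Favorable paths: C(20,19) = 20
Total paths: 2^20 = 1048576
P = 20/1048576 = 5/262144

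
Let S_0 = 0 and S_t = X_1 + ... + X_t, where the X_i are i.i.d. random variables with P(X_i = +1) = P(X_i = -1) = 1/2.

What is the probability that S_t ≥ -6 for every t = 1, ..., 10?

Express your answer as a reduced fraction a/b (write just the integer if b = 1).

Let f(t,s) = #length-t paths at position s with S_1..S_t all ≥ -6.
f(t,s) = f(t-1,s-1) + f(t-1,s+1) for s ≥ -6; f(t,s) = 0 for s < -6.
t=0: f(0,0)=1
t=1: f(1,-1)=1 f(1,1)=1
t=2: f(2,-2)=1 f(2,0)=2 f(2,2)=1
t=3: f(3,-3)=1 f(3,-1)=3 f(3,1)=3 f(3,3)=1
t=4: f(4,-4)=1 f(4,-2)=4 f(4,0)=6 f(4,2)=4 f(4,4)=1
t=5: f(5,-5)=1 f(5,-3)=5 f(5,-1)=10 f(5,1)=10 f(5,3)=5 f(5,5)=1
t=6: f(6,-6)=1 f(6,-4)=6 f(6,-2)=15 f(6,0)=20 f(6,2)=15 f(6,4)=6 f(6,6)=1
t=7: f(7,-5)=7 f(7,-3)=21 f(7,-1)=35 f(7,1)=35 f(7,3)=21 f(7,5)=7 f(7,7)=1
t=8: f(8,-6)=7 f(8,-4)=28 f(8,-2)=56 f(8,0)=70 f(8,2)=56 f(8,4)=28 f(8,6)=8 f(8,8)=1
t=9: f(9,-5)=35 f(9,-3)=84 f(9,-1)=126 f(9,1)=126 f(9,3)=84 f(9,5)=36 f(9,7)=9 f(9,9)=1
t=10: f(10,-6)=35 f(10,-4)=119 f(10,-2)=210 f(10,0)=252 f(10,2)=210 f(10,4)=120 f(10,6)=45 f(10,8)=10 f(10,10)=1
Σ_s f(10,s) = 1002
P = 1002/1024 = 501/512

Answer: 501/512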